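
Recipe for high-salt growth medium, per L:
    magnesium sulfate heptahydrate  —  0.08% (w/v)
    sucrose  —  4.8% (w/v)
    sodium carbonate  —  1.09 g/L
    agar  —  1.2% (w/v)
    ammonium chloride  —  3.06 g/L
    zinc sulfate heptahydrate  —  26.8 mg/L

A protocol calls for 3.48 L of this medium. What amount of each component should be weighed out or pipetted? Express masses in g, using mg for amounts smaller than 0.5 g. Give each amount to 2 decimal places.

magnesium sulfate heptahydrate 2.78 g; sucrose 167.04 g; sodium carbonate 3.79 g; agar 41.76 g; ammonium chloride 10.65 g; zinc sulfate heptahydrate 93.26 mg

Scale factor relative to 1 L: 3.48.
magnesium sulfate heptahydrate: 0.08% w/v = 0.8 g/L → 0.8 × 3.48 L = 2.78 g
sucrose: 4.8 g per 100 mL × 3480 mL ÷ 100 = 167.04 g
sodium carbonate: 1.09 g/L × 3.48 L = 3.79 g
agar: 1.2 g per 100 mL × 3480 mL ÷ 100 = 41.76 g
ammonium chloride: 3.06 g/L × 3.48 L = 10.65 g
zinc sulfate heptahydrate: 26.8 mg/L × 3.48 L = 93.26 mg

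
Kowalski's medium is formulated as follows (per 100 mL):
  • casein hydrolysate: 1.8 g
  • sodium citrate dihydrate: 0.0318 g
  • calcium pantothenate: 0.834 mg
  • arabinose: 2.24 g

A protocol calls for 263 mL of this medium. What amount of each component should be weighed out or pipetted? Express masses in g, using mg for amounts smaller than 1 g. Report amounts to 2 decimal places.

casein hydrolysate 4.73 g; sodium citrate dihydrate 83.63 mg; calcium pantothenate 2.19 mg; arabinose 5.89 g

Scale factor = 263 mL / 100 mL = 2.63.
casein hydrolysate: 1.8 g × (263 mL / 100 mL) = 4.73 g
sodium citrate dihydrate: 0.0318 g × (263 mL / 100 mL) = 0.083634 g = 83.63 mg
calcium pantothenate: 0.834 mg × (263 mL / 100 mL) = 2.19 mg
arabinose: 2.24 g × (263 mL / 100 mL) = 5.89 g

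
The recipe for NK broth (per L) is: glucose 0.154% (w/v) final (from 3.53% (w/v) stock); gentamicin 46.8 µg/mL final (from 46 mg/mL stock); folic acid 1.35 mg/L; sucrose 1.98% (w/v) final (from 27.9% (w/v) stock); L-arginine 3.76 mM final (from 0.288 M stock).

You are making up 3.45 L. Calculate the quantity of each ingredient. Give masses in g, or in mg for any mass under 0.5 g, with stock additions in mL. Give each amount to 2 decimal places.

glucose 150.51 mL; gentamicin 3.51 mL; folic acid 4.66 mg; sucrose 244.84 mL; L-arginine 45.04 mL

Working volume: 3.45 L.
glucose: V = C2·V2/C1 = 0.154% ÷ 3.53% × 3450 mL = 150.51 mL
gentamicin: V = C2·V2/C1 = 46.8 µg/mL × 3450 mL ÷ 46000 µg/mL = 3.51 mL
folic acid: 1.35 mg/L × 3.45 L = 4.66 mg
sucrose: V = C2·V2/C1 = 1.98% ÷ 27.9% × 3450 mL = 244.84 mL
L-arginine: C1V1 = C2V2 → 3.76 mM × 3450 mL ÷ 288 mM = 45.04 mL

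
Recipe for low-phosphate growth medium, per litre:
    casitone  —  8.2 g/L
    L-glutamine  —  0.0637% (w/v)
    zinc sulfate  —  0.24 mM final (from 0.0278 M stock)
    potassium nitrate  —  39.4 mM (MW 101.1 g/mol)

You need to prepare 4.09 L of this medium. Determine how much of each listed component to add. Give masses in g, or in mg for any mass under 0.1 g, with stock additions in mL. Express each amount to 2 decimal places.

Scale factor relative to 1 L: 4.09.
casitone: 8.2 g/L × 4.09 L = 33.54 g
L-glutamine: 0.0637% w/v = 0.637 g/L → 0.637 × 4.09 L = 2.61 g
zinc sulfate: V = C2·V2/C1 = 0.24 mM × 4090 mL ÷ 27.8 mM = 35.31 mL
potassium nitrate: 39.4 mmol/L × 101.1 g/mol × 4.09 L ÷ 1000 = 16.29 g

casitone 33.54 g; L-glutamine 2.61 g; zinc sulfate 35.31 mL; potassium nitrate 16.29 g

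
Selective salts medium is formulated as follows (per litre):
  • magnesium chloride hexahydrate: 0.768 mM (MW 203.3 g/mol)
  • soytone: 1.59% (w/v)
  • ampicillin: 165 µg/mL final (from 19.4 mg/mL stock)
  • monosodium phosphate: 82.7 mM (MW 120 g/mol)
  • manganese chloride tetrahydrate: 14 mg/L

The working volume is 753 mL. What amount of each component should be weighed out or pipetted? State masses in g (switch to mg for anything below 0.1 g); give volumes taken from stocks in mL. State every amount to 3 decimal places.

Working volume: 753 mL = 0.753 L.
magnesium chloride hexahydrate: 0.768 mmol/L × 203.3 g/mol × 0.753 L ÷ 1000 = 0.118 g
soytone: 1.59% w/v = 15.9 g/L → 15.9 × 0.753 L = 11.973 g
ampicillin: V = C2·V2/C1 = 165 µg/mL × 753 mL ÷ 19400 µg/mL = 6.404 mL
monosodium phosphate: 82.7 mmol/L × 120 g/mol × 0.753 L ÷ 1000 = 7.473 g
manganese chloride tetrahydrate: 14 mg/L × 0.753 L = 10.542 mg

magnesium chloride hexahydrate 0.118 g; soytone 11.973 g; ampicillin 6.404 mL; monosodium phosphate 7.473 g; manganese chloride tetrahydrate 10.542 mg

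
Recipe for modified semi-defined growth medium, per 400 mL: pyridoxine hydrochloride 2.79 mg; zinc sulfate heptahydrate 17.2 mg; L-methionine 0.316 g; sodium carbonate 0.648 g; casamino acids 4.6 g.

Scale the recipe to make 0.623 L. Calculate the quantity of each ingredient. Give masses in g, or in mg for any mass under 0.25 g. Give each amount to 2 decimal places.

pyridoxine hydrochloride 4.35 mg; zinc sulfate heptahydrate 26.79 mg; L-methionine 0.49 g; sodium carbonate 1.01 g; casamino acids 7.16 g

Scale factor = 623 mL / 400 mL = 1.5575.
pyridoxine hydrochloride: 2.79 mg × (623 mL / 400 mL) = 4.35 mg
zinc sulfate heptahydrate: 17.2 mg × (623 mL / 400 mL) = 26.79 mg
L-methionine: 0.316 g × (623 mL / 400 mL) = 0.49 g
sodium carbonate: 0.648 g × (623 mL / 400 mL) = 1.01 g
casamino acids: 4.6 g × (623 mL / 400 mL) = 7.16 g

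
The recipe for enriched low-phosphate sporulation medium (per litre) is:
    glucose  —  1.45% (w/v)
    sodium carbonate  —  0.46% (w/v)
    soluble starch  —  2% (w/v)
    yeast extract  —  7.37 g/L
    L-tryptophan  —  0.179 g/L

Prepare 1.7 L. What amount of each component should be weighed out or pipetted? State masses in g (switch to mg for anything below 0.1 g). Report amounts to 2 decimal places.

Working volume: 1.7 L.
glucose: 1.45 g per 100 mL × 1700 mL ÷ 100 = 24.65 g
sodium carbonate: 0.46% w/v = 4.6 g/L → 4.6 × 1.7 L = 7.82 g
soluble starch: 2% w/v = 20 g/L → 20 × 1.7 L = 34.00 g
yeast extract: 7.37 g/L × 1.7 L = 12.53 g
L-tryptophan: 0.179 g/L × 1.7 L = 0.30 g

glucose 24.65 g; sodium carbonate 7.82 g; soluble starch 34.00 g; yeast extract 12.53 g; L-tryptophan 0.30 g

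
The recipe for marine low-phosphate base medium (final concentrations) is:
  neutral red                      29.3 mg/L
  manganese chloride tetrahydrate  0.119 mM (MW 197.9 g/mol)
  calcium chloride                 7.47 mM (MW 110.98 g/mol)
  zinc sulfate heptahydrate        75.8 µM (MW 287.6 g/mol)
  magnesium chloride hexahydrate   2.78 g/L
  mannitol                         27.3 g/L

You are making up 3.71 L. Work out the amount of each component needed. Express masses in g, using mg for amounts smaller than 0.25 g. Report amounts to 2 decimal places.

neutral red 108.70 mg; manganese chloride tetrahydrate 87.37 mg; calcium chloride 3.08 g; zinc sulfate heptahydrate 80.88 mg; magnesium chloride hexahydrate 10.31 g; mannitol 101.28 g

Working volume: 3.71 L.
neutral red: 29.3 mg/L × 3.71 L = 108.70 mg
manganese chloride tetrahydrate: 0.119 mmol/L × 197.9 mg/mmol × 3.71 L = 87.37 mg
calcium chloride: 7.47 mmol/L × 110.98 g/mol × 3.71 L ÷ 1000 = 3.08 g
zinc sulfate heptahydrate: 75.8 µmol/L × 287.6 g/mol × 3.71 L ÷ 1000 = 80.88 mg
magnesium chloride hexahydrate: 2.78 g/L × 3.71 L = 10.31 g
mannitol: 27.3 g/L × 3.71 L = 101.28 g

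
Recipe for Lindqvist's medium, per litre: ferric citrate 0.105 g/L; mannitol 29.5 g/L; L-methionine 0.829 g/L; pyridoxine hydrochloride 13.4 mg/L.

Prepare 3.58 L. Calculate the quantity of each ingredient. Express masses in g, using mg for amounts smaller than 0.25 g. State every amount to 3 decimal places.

Scale factor relative to 1 L: 3.58.
ferric citrate: 0.105 g/L × 3.58 L = 0.376 g
mannitol: 29.5 g/L × 3.58 L = 105.610 g
L-methionine: 0.829 g/L × 3.58 L = 2.968 g
pyridoxine hydrochloride: 13.4 mg/L × 3.58 L = 47.972 mg

ferric citrate 0.376 g; mannitol 105.610 g; L-methionine 2.968 g; pyridoxine hydrochloride 47.972 mg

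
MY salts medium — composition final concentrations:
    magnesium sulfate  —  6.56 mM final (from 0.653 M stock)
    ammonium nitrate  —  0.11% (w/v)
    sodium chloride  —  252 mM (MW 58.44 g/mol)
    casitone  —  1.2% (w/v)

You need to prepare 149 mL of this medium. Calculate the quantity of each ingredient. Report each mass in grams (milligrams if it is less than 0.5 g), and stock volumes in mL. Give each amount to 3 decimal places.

magnesium sulfate 1.497 mL; ammonium nitrate 163.900 mg; sodium chloride 2.194 g; casitone 1.788 g

Working volume: 149 mL = 0.149 L.
magnesium sulfate: C1V1 = C2V2 → 6.56 mM × 149 mL ÷ 653 mM = 1.497 mL
ammonium nitrate: 0.11 g per 100 mL × 149 mL ÷ 100 = 0.1639 g = 163.900 mg
sodium chloride: 252 mmol/L × 58.44 g/mol × 0.149 L ÷ 1000 = 2.194 g
casitone: 1.2% w/v = 12 g/L → 12 × 0.149 L = 1.788 g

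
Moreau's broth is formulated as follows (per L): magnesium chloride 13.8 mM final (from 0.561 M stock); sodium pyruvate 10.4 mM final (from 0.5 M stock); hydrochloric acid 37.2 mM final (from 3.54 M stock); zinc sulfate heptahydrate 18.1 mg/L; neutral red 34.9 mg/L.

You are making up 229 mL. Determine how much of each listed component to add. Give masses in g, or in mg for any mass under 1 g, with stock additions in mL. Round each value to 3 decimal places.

Target volume = 229 mL = 0.229 L.
magnesium chloride: C1V1 = C2V2 → 13.8 mM × 229 mL ÷ 561 mM = 5.633 mL
sodium pyruvate: C1V1 = C2V2 → 10.4 mM × 229 mL ÷ 500 mM = 4.763 mL
hydrochloric acid: V = C2·V2/C1 = 37.2 mM × 229 mL ÷ 3540 mM = 2.406 mL
zinc sulfate heptahydrate: 18.1 mg/L × 0.229 L = 4.145 mg
neutral red: 34.9 mg/L × 0.229 L = 7.992 mg

magnesium chloride 5.633 mL; sodium pyruvate 4.763 mL; hydrochloric acid 2.406 mL; zinc sulfate heptahydrate 4.145 mg; neutral red 7.992 mg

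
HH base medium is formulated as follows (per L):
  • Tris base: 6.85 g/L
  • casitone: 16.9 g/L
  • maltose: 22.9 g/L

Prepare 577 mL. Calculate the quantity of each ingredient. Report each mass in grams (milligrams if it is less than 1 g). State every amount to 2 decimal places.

Tris base 3.95 g; casitone 9.75 g; maltose 13.21 g

Working volume: 577 mL = 0.577 L.
Tris base: 6.85 g/L × 0.577 L = 3.95 g
casitone: 16.9 g/L × 0.577 L = 9.75 g
maltose: 22.9 g/L × 0.577 L = 13.21 g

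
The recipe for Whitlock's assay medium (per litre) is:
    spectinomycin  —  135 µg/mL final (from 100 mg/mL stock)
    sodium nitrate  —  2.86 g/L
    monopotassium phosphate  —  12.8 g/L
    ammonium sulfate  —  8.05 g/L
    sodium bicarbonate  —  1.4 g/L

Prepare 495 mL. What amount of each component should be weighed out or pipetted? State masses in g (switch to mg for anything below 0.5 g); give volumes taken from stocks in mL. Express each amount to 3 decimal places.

spectinomycin 0.668 mL; sodium nitrate 1.416 g; monopotassium phosphate 6.336 g; ammonium sulfate 3.985 g; sodium bicarbonate 0.693 g

Scale factor relative to 1 L: 0.495.
spectinomycin: dilute stock: 135 µg/mL × 495 mL ÷ 100000 µg/mL = 0.668 mL
sodium nitrate: 2.86 g/L × 0.495 L = 1.416 g
monopotassium phosphate: 12.8 g/L × 0.495 L = 6.336 g
ammonium sulfate: 8.05 g/L × 0.495 L = 3.985 g
sodium bicarbonate: 1.4 g/L × 0.495 L = 0.693 g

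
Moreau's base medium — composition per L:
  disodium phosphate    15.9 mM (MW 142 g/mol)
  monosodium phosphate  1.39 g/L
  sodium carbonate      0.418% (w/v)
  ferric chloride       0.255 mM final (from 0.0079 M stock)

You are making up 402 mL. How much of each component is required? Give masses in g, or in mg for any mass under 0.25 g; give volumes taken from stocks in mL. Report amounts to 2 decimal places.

disodium phosphate 0.91 g; monosodium phosphate 0.56 g; sodium carbonate 1.68 g; ferric chloride 12.98 mL

Working volume: 402 mL = 0.402 L.
disodium phosphate: 15.9 mmol/L × 142 g/mol × 0.402 L ÷ 1000 = 0.91 g
monosodium phosphate: 1.39 g/L × 0.402 L = 0.56 g
sodium carbonate: 0.418 g per 100 mL × 402 mL ÷ 100 = 1.68 g
ferric chloride: dilute stock: 0.255 mM × 402 mL ÷ 7.9 mM = 12.98 mL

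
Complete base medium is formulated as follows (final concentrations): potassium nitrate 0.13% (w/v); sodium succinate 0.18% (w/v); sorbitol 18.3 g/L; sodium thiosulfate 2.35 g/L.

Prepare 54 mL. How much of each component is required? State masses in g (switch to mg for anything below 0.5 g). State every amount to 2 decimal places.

potassium nitrate 70.20 mg; sodium succinate 97.20 mg; sorbitol 0.99 g; sodium thiosulfate 126.90 mg

Working volume: 54 mL = 0.054 L.
potassium nitrate: 0.13 g per 100 mL × 54 mL ÷ 100 = 0.0702 g = 70.20 mg
sodium succinate: 0.18 g per 100 mL × 54 mL ÷ 100 = 0.0972 g = 97.20 mg
sorbitol: 18.3 g/L × 0.054 L = 0.99 g
sodium thiosulfate: 2.35 g/L × 0.054 L = 0.1269 g = 126.90 mg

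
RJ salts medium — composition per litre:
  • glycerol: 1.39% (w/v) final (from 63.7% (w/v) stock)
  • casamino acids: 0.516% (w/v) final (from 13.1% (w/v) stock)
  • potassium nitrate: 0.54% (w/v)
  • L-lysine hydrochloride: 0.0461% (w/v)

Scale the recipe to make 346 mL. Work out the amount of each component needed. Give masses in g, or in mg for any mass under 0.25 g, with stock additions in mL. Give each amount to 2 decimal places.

glycerol 7.55 mL; casamino acids 13.63 mL; potassium nitrate 1.87 g; L-lysine hydrochloride 159.51 mg

Target volume = 346 mL = 0.346 L.
glycerol: V = C2·V2/C1 = 1.39% ÷ 63.7% × 346 mL = 7.55 mL
casamino acids: C1V1 = C2V2 → 0.516% ÷ 13.1% × 346 mL = 13.63 mL
potassium nitrate: 0.54 g per 100 mL × 346 mL ÷ 100 = 1.87 g
L-lysine hydrochloride: 0.0461% w/v = 0.461 g/L → 0.461 × 0.346 L = 0.159506 g = 159.51 mg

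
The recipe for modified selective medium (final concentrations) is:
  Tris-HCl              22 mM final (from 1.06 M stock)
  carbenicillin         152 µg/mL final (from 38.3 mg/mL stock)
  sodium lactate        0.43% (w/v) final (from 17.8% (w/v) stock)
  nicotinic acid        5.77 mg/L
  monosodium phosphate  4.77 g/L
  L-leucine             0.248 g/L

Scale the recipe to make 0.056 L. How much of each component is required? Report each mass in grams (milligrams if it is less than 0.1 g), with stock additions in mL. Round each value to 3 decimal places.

Scale factor relative to 1 L: 0.056.
Tris-HCl: dilute stock: 22 mM × 56 mL ÷ 1060 mM = 1.162 mL
carbenicillin: V = C2·V2/C1 = 152 µg/mL × 56 mL ÷ 38300 µg/mL = 0.222 mL
sodium lactate: V = C2·V2/C1 = 0.43% ÷ 17.8% × 56 mL = 1.353 mL
nicotinic acid: 5.77 mg/L × 0.056 L = 0.323 mg
monosodium phosphate: 4.77 g/L × 0.056 L = 0.267 g
L-leucine: 0.248 g/L × 0.056 L = 0.013888 g = 13.888 mg

Tris-HCl 1.162 mL; carbenicillin 0.222 mL; sodium lactate 1.353 mL; nicotinic acid 0.323 mg; monosodium phosphate 0.267 g; L-leucine 13.888 mg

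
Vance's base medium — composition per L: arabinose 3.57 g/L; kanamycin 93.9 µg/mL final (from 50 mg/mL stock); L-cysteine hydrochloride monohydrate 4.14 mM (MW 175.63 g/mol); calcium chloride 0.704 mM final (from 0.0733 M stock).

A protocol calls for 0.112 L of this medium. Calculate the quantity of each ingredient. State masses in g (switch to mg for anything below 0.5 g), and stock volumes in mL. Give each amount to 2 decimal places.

Working volume: 0.112 L.
arabinose: 3.57 g/L × 0.112 L = 0.39984 g = 399.84 mg
kanamycin: dilute stock: 93.9 µg/mL × 112 mL ÷ 50000 µg/mL = 0.21 mL
L-cysteine hydrochloride monohydrate: 4.14 mmol/L × 175.63 mg/mmol × 0.112 L = 81.44 mg
calcium chloride: C1V1 = C2V2 → 0.704 mM × 112 mL ÷ 73.3 mM = 1.08 mL

arabinose 399.84 mg; kanamycin 0.21 mL; L-cysteine hydrochloride monohydrate 81.44 mg; calcium chloride 1.08 mL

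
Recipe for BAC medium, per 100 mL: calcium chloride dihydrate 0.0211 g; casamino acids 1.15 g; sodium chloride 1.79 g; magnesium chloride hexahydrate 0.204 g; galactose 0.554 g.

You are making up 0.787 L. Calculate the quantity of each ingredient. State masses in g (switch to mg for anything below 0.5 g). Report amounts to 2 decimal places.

Ratio of target to recipe volume: 787 / 100 = 7.87.
calcium chloride dihydrate: 0.0211 g × (787 mL / 100 mL) = 0.166057 g = 166.06 mg
casamino acids: 1.15 g × (787 mL / 100 mL) = 9.05 g
sodium chloride: 1.79 g × (787 mL / 100 mL) = 14.09 g
magnesium chloride hexahydrate: 0.204 g × (787 mL / 100 mL) = 1.61 g
galactose: 0.554 g × (787 mL / 100 mL) = 4.36 g

calcium chloride dihydrate 166.06 mg; casamino acids 9.05 g; sodium chloride 14.09 g; magnesium chloride hexahydrate 1.61 g; galactose 4.36 g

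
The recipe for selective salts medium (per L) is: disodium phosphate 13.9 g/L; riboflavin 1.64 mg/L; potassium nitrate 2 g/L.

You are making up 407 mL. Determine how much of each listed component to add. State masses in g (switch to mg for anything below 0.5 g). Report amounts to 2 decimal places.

disodium phosphate 5.66 g; riboflavin 0.67 mg; potassium nitrate 0.81 g

Working volume: 407 mL = 0.407 L.
disodium phosphate: 13.9 g/L × 0.407 L = 5.66 g
riboflavin: 1.64 mg/L × 0.407 L = 0.67 mg
potassium nitrate: 2 g/L × 0.407 L = 0.81 g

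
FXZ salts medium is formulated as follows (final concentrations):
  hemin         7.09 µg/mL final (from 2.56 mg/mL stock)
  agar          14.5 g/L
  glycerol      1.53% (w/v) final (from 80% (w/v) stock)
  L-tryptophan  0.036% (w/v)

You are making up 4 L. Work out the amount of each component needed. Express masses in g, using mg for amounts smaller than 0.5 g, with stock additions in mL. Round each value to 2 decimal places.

Scale factor relative to 1 L: 4.
hemin: C1V1 = C2V2 → 7.09 µg/mL × 4000 mL ÷ 2560 µg/mL = 11.08 mL
agar: 14.5 g/L × 4 L = 58.00 g
glycerol: dilute stock: 1.53% ÷ 80% × 4000 mL = 76.50 mL
L-tryptophan: 0.036 g per 100 mL × 4000 mL ÷ 100 = 1.44 g

hemin 11.08 mL; agar 58.00 g; glycerol 76.50 mL; L-tryptophan 1.44 g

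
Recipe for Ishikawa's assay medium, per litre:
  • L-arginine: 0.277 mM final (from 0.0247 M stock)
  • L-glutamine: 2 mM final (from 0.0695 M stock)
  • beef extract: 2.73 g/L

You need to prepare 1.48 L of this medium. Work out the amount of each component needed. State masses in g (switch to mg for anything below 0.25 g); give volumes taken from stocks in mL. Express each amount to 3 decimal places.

Scale factor relative to 1 L: 1.48.
L-arginine: V = C2·V2/C1 = 0.277 mM × 1480 mL ÷ 24.7 mM = 16.598 mL
L-glutamine: dilute stock: 2 mM × 1480 mL ÷ 69.5 mM = 42.590 mL
beef extract: 2.73 g/L × 1.48 L = 4.040 g

L-arginine 16.598 mL; L-glutamine 42.590 mL; beef extract 4.040 g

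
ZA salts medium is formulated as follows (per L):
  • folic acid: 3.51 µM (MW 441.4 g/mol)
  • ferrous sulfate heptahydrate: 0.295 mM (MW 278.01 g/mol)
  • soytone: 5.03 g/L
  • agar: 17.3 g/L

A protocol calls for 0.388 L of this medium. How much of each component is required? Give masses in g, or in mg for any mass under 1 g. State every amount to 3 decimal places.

Working volume: 0.388 L.
folic acid: 3.51 µmol/L × 441.4 g/mol × 0.388 L ÷ 1000 = 0.601 mg
ferrous sulfate heptahydrate: 0.295 mmol/L × 278.01 mg/mmol × 0.388 L = 31.821 mg
soytone: 5.03 g/L × 0.388 L = 1.952 g
agar: 17.3 g/L × 0.388 L = 6.712 g

folic acid 0.601 mg; ferrous sulfate heptahydrate 31.821 mg; soytone 1.952 g; agar 6.712 g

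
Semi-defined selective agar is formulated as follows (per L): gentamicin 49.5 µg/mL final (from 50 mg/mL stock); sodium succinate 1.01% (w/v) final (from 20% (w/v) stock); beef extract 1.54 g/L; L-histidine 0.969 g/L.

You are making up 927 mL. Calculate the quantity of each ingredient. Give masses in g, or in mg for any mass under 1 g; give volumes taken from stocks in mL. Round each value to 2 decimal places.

Scale factor relative to 1 L: 0.927.
gentamicin: dilute stock: 49.5 µg/mL × 927 mL ÷ 50000 µg/mL = 0.92 mL
sodium succinate: V = C2·V2/C1 = 1.01% ÷ 20% × 927 mL = 46.81 mL
beef extract: 1.54 g/L × 0.927 L = 1.43 g
L-histidine: 0.969 g/L × 0.927 L = 0.898263 g = 898.26 mg

gentamicin 0.92 mL; sodium succinate 46.81 mL; beef extract 1.43 g; L-histidine 898.26 mg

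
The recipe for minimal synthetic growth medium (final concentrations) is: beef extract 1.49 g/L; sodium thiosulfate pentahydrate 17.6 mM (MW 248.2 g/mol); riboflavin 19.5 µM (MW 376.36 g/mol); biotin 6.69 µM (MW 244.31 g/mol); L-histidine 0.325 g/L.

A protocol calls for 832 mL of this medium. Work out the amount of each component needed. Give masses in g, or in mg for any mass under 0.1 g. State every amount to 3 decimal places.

Scale factor relative to 1 L: 0.832.
beef extract: 1.49 g/L × 0.832 L = 1.240 g
sodium thiosulfate pentahydrate: 17.6 mmol/L × 248.2 g/mol × 0.832 L ÷ 1000 = 3.634 g
riboflavin: 19.5 µmol/L × 376.36 g/mol × 0.832 L ÷ 1000 = 6.106 mg
biotin: 6.69 µmol/L × 244.31 g/mol × 0.832 L ÷ 1000 = 1.360 mg
L-histidine: 0.325 g/L × 0.832 L = 0.270 g

beef extract 1.240 g; sodium thiosulfate pentahydrate 3.634 g; riboflavin 6.106 mg; biotin 1.360 mg; L-histidine 0.270 g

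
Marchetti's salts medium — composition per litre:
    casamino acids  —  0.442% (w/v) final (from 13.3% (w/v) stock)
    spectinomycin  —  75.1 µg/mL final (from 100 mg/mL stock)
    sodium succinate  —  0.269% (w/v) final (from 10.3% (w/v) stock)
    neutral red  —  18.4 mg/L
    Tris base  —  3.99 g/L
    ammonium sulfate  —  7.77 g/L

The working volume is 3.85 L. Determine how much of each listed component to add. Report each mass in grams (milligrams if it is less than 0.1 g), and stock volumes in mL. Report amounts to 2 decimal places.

casamino acids 127.95 mL; spectinomycin 2.89 mL; sodium succinate 100.55 mL; neutral red 70.84 mg; Tris base 15.36 g; ammonium sulfate 29.91 g

Working volume: 3.85 L.
casamino acids: dilute stock: 0.442% ÷ 13.3% × 3850 mL = 127.95 mL
spectinomycin: dilute stock: 75.1 µg/mL × 3850 mL ÷ 100000 µg/mL = 2.89 mL
sodium succinate: dilute stock: 0.269% ÷ 10.3% × 3850 mL = 100.55 mL
neutral red: 18.4 mg/L × 3.85 L = 70.84 mg
Tris base: 3.99 g/L × 3.85 L = 15.36 g
ammonium sulfate: 7.77 g/L × 3.85 L = 29.91 g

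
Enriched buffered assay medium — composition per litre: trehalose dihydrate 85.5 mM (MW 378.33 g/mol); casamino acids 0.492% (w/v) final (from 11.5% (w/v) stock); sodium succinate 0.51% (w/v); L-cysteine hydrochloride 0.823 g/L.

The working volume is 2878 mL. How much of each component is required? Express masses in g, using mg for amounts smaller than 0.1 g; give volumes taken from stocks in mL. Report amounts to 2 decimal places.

trehalose dihydrate 93.10 g; casamino acids 123.13 mL; sodium succinate 14.68 g; L-cysteine hydrochloride 2.37 g

Target volume = 2878 mL = 2.878 L.
trehalose dihydrate: 85.5 mmol/L × 378.33 g/mol × 2.878 L ÷ 1000 = 93.10 g
casamino acids: dilute stock: 0.492% ÷ 11.5% × 2878 mL = 123.13 mL
sodium succinate: 0.51% w/v = 5.1 g/L → 5.1 × 2.878 L = 14.68 g
L-cysteine hydrochloride: 0.823 g/L × 2.878 L = 2.37 g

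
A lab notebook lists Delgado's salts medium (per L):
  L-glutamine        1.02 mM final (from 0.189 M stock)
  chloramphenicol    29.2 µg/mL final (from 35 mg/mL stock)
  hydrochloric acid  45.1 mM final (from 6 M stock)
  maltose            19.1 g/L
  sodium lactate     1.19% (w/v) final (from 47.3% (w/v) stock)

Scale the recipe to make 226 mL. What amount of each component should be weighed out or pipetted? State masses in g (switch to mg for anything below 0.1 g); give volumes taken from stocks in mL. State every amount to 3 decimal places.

Target volume = 226 mL = 0.226 L.
L-glutamine: V = C2·V2/C1 = 1.02 mM × 226 mL ÷ 189 mM = 1.220 mL
chloramphenicol: dilute stock: 29.2 µg/mL × 226 mL ÷ 35000 µg/mL = 0.189 mL
hydrochloric acid: V = C2·V2/C1 = 45.1 mM × 226 mL ÷ 6000 mM = 1.699 mL
maltose: 19.1 g/L × 0.226 L = 4.317 g
sodium lactate: V = C2·V2/C1 = 1.19% ÷ 47.3% × 226 mL = 5.686 mL

L-glutamine 1.220 mL; chloramphenicol 0.189 mL; hydrochloric acid 1.699 mL; maltose 4.317 g; sodium lactate 5.686 mL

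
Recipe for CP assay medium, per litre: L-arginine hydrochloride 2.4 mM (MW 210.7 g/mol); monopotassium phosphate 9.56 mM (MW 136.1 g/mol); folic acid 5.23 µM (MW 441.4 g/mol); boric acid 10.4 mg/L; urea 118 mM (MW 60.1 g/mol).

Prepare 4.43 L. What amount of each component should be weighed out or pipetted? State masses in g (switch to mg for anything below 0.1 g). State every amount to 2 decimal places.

L-arginine hydrochloride 2.24 g; monopotassium phosphate 5.76 g; folic acid 10.23 mg; boric acid 46.07 mg; urea 31.42 g

Scale factor relative to 1 L: 4.43.
L-arginine hydrochloride: 2.4 mmol/L × 210.7 g/mol × 4.43 L ÷ 1000 = 2.24 g
monopotassium phosphate: 9.56 mmol/L × 136.1 g/mol × 4.43 L ÷ 1000 = 5.76 g
folic acid: 5.23 µmol/L × 441.4 g/mol × 4.43 L ÷ 1000 = 10.23 mg
boric acid: 10.4 mg/L × 4.43 L = 46.07 mg
urea: 118 mmol/L × 60.1 g/mol × 4.43 L ÷ 1000 = 31.42 g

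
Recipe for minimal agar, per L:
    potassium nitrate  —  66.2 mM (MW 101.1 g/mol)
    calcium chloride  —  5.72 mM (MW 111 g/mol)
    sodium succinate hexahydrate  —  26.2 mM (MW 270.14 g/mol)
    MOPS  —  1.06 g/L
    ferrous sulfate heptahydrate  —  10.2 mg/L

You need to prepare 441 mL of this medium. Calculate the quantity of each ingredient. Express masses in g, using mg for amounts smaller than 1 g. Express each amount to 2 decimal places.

potassium nitrate 2.95 g; calcium chloride 280.00 mg; sodium succinate hexahydrate 3.12 g; MOPS 467.46 mg; ferrous sulfate heptahydrate 4.50 mg

Working volume: 441 mL = 0.441 L.
potassium nitrate: 66.2 mmol/L × 101.1 g/mol × 0.441 L ÷ 1000 = 2.95 g
calcium chloride: 5.72 mmol/L × 111 mg/mmol × 0.441 L = 280.00 mg
sodium succinate hexahydrate: 26.2 mmol/L × 270.14 g/mol × 0.441 L ÷ 1000 = 3.12 g
MOPS: 1.06 g/L × 0.441 L = 0.46746 g = 467.46 mg
ferrous sulfate heptahydrate: 10.2 mg/L × 0.441 L = 4.50 mg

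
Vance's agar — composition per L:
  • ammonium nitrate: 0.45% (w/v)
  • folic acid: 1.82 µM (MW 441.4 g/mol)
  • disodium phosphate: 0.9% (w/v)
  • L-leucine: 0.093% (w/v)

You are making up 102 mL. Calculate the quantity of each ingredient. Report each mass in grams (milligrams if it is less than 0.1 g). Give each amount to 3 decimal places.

Scale factor relative to 1 L: 0.102.
ammonium nitrate: 0.45% w/v = 4.5 g/L → 4.5 × 0.102 L = 0.459 g
folic acid: 1.82 µmol/L × 441.4 g/mol × 0.102 L ÷ 1000 = 0.082 mg
disodium phosphate: 0.9% w/v = 9 g/L → 9 × 0.102 L = 0.918 g
L-leucine: 0.093 g per 100 mL × 102 mL ÷ 100 = 0.09486 g = 94.860 mg

ammonium nitrate 0.459 g; folic acid 0.082 mg; disodium phosphate 0.918 g; L-leucine 94.860 mg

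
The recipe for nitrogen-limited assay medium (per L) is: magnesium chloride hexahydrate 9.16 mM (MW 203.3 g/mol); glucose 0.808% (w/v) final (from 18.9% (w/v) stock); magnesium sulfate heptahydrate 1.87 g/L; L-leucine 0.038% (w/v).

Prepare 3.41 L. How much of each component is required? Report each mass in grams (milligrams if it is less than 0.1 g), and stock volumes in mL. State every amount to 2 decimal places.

Working volume: 3.41 L.
magnesium chloride hexahydrate: 9.16 mmol/L × 203.3 g/mol × 3.41 L ÷ 1000 = 6.35 g
glucose: V = C2·V2/C1 = 0.808% ÷ 18.9% × 3410 mL = 145.78 mL
magnesium sulfate heptahydrate: 1.87 g/L × 3.41 L = 6.38 g
L-leucine: 0.038 g per 100 mL × 3410 mL ÷ 100 = 1.30 g

magnesium chloride hexahydrate 6.35 g; glucose 145.78 mL; magnesium sulfate heptahydrate 6.38 g; L-leucine 1.30 g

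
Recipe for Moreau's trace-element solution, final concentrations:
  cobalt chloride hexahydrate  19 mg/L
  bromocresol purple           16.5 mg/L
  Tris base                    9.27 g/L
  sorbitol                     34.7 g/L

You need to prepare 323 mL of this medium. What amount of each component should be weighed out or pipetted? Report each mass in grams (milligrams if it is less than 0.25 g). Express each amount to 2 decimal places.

Target volume = 323 mL = 0.323 L.
cobalt chloride hexahydrate: 19 mg/L × 0.323 L = 6.14 mg
bromocresol purple: 16.5 mg/L × 0.323 L = 5.33 mg
Tris base: 9.27 g/L × 0.323 L = 2.99 g
sorbitol: 34.7 g/L × 0.323 L = 11.21 g

cobalt chloride hexahydrate 6.14 mg; bromocresol purple 5.33 mg; Tris base 2.99 g; sorbitol 11.21 g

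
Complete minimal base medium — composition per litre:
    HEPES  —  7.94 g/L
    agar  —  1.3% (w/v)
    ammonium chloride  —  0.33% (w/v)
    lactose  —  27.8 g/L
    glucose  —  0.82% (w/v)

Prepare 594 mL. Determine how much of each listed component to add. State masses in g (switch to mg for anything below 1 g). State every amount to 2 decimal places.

Target volume = 594 mL = 0.594 L.
HEPES: 7.94 g/L × 0.594 L = 4.72 g
agar: 1.3% w/v = 13 g/L → 13 × 0.594 L = 7.72 g
ammonium chloride: 0.33 g per 100 mL × 594 mL ÷ 100 = 1.96 g
lactose: 27.8 g/L × 0.594 L = 16.51 g
glucose: 0.82% w/v = 8.2 g/L → 8.2 × 0.594 L = 4.87 g

HEPES 4.72 g; agar 7.72 g; ammonium chloride 1.96 g; lactose 16.51 g; glucose 4.87 g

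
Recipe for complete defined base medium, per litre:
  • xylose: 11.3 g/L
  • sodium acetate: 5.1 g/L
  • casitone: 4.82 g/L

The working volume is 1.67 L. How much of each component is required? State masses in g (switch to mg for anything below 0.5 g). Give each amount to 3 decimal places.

xylose 18.871 g; sodium acetate 8.517 g; casitone 8.049 g

Working volume: 1.67 L.
xylose: 11.3 g/L × 1.67 L = 18.871 g
sodium acetate: 5.1 g/L × 1.67 L = 8.517 g
casitone: 4.82 g/L × 1.67 L = 8.049 g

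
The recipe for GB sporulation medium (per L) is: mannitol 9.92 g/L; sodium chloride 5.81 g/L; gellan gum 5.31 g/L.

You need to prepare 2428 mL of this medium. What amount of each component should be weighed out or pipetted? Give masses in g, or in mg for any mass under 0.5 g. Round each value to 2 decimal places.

mannitol 24.09 g; sodium chloride 14.11 g; gellan gum 12.89 g

Scale factor relative to 1 L: 2.428.
mannitol: 9.92 g/L × 2.428 L = 24.09 g
sodium chloride: 5.81 g/L × 2.428 L = 14.11 g
gellan gum: 5.31 g/L × 2.428 L = 12.89 g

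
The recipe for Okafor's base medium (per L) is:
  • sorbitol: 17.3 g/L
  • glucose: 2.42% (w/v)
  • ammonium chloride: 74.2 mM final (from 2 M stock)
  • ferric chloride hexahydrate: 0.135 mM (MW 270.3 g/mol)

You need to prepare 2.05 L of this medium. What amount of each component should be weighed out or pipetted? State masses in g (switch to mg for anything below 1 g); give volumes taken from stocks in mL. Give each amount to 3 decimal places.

Scale factor relative to 1 L: 2.05.
sorbitol: 17.3 g/L × 2.05 L = 35.465 g
glucose: 2.42% w/v = 24.2 g/L → 24.2 × 2.05 L = 49.610 g
ammonium chloride: C1V1 = C2V2 → 74.2 mM × 2050 mL ÷ 2000 mM = 76.055 mL
ferric chloride hexahydrate: 0.135 mmol/L × 270.3 mg/mmol × 2.05 L = 74.806 mg

sorbitol 35.465 g; glucose 49.610 g; ammonium chloride 76.055 mL; ferric chloride hexahydrate 74.806 mg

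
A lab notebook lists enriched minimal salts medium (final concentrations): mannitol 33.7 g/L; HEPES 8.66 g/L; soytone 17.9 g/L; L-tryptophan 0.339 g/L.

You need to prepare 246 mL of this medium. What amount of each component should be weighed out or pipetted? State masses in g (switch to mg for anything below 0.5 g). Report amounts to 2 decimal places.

Scale factor relative to 1 L: 0.246.
mannitol: 33.7 g/L × 0.246 L = 8.29 g
HEPES: 8.66 g/L × 0.246 L = 2.13 g
soytone: 17.9 g/L × 0.246 L = 4.40 g
L-tryptophan: 0.339 g/L × 0.246 L = 0.083394 g = 83.39 mg

mannitol 8.29 g; HEPES 2.13 g; soytone 4.40 g; L-tryptophan 83.39 mg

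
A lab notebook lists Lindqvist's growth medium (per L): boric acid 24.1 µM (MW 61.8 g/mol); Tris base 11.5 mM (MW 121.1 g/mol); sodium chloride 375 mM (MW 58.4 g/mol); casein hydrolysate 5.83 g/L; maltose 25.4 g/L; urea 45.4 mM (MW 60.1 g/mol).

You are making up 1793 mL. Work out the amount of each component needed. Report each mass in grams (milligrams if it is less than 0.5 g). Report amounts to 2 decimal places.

boric acid 2.67 mg; Tris base 2.50 g; sodium chloride 39.27 g; casein hydrolysate 10.45 g; maltose 45.54 g; urea 4.89 g

Working volume: 1793 mL = 1.793 L.
boric acid: 24.1 µmol/L × 61.8 g/mol × 1.793 L ÷ 1000 = 2.67 mg
Tris base: 11.5 mmol/L × 121.1 g/mol × 1.793 L ÷ 1000 = 2.50 g
sodium chloride: 375 mmol/L × 58.4 g/mol × 1.793 L ÷ 1000 = 39.27 g
casein hydrolysate: 5.83 g/L × 1.793 L = 10.45 g
maltose: 25.4 g/L × 1.793 L = 45.54 g
urea: 45.4 mmol/L × 60.1 g/mol × 1.793 L ÷ 1000 = 4.89 g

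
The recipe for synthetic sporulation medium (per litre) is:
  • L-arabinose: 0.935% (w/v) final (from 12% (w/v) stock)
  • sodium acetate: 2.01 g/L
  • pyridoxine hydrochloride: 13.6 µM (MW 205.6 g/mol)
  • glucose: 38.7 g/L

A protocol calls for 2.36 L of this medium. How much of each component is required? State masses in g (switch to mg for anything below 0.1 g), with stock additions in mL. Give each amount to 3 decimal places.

L-arabinose 183.883 mL; sodium acetate 4.744 g; pyridoxine hydrochloride 6.599 mg; glucose 91.332 g

Working volume: 2.36 L.
L-arabinose: C1V1 = C2V2 → 0.935% ÷ 12% × 2360 mL = 183.883 mL
sodium acetate: 2.01 g/L × 2.36 L = 4.744 g
pyridoxine hydrochloride: 13.6 µmol/L × 205.6 g/mol × 2.36 L ÷ 1000 = 6.599 mg
glucose: 38.7 g/L × 2.36 L = 91.332 g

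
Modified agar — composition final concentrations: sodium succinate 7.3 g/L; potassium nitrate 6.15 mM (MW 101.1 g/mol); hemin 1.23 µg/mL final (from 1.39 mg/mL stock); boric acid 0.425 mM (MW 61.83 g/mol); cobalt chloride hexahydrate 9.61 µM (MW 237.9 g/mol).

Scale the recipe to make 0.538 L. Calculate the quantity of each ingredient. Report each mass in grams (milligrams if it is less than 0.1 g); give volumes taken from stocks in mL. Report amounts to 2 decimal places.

Working volume: 0.538 L.
sodium succinate: 7.3 g/L × 0.538 L = 3.93 g
potassium nitrate: 6.15 mmol/L × 101.1 g/mol × 0.538 L ÷ 1000 = 0.33 g
hemin: V = C2·V2/C1 = 1.23 µg/mL × 538 mL ÷ 1390 µg/mL = 0.48 mL
boric acid: 0.425 mmol/L × 61.83 mg/mmol × 0.538 L = 14.14 mg
cobalt chloride hexahydrate: 9.61 µmol/L × 237.9 g/mol × 0.538 L ÷ 1000 = 1.23 mg

sodium succinate 3.93 g; potassium nitrate 0.33 g; hemin 0.48 mL; boric acid 14.14 mg; cobalt chloride hexahydrate 1.23 mg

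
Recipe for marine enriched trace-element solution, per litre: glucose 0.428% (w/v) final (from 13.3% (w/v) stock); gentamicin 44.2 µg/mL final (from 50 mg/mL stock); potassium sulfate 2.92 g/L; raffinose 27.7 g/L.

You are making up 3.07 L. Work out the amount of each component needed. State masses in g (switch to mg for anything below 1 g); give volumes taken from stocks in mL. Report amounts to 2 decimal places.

Working volume: 3.07 L.
glucose: V = C2·V2/C1 = 0.428% ÷ 13.3% × 3070 mL = 98.79 mL
gentamicin: C1V1 = C2V2 → 44.2 µg/mL × 3070 mL ÷ 50000 µg/mL = 2.71 mL
potassium sulfate: 2.92 g/L × 3.07 L = 8.96 g
raffinose: 27.7 g/L × 3.07 L = 85.04 g

glucose 98.79 mL; gentamicin 2.71 mL; potassium sulfate 8.96 g; raffinose 85.04 g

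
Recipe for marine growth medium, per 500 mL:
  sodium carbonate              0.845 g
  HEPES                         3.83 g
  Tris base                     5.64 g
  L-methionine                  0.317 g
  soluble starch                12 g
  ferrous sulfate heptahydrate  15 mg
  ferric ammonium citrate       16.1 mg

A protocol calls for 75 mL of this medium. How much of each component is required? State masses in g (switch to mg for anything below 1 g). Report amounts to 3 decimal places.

sodium carbonate 126.750 mg; HEPES 574.500 mg; Tris base 846.000 mg; L-methionine 47.550 mg; soluble starch 1.800 g; ferrous sulfate heptahydrate 2.250 mg; ferric ammonium citrate 2.415 mg

Scale factor = 75 mL / 500 mL = 0.15.
sodium carbonate: 0.845 g × (75 mL / 500 mL) = 0.12675 g = 126.750 mg
HEPES: 3.83 g × (75 mL / 500 mL) = 0.5745 g = 574.500 mg
Tris base: 5.64 g × (75 mL / 500 mL) = 0.846 g = 846.000 mg
L-methionine: 0.317 g × (75 mL / 500 mL) = 0.04755 g = 47.550 mg
soluble starch: 12 g × (75 mL / 500 mL) = 1.800 g
ferrous sulfate heptahydrate: 15 mg × (75 mL / 500 mL) = 2.250 mg
ferric ammonium citrate: 16.1 mg × (75 mL / 500 mL) = 2.415 mg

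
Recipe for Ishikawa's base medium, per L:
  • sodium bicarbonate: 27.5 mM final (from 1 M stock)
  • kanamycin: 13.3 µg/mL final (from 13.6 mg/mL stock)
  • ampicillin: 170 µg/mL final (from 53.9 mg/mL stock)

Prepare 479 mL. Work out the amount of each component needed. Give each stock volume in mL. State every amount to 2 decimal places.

Target volume = 479 mL = 0.479 L.
sodium bicarbonate: C1V1 = C2V2 → 27.5 mM × 479 mL ÷ 1000 mM = 13.17 mL
kanamycin: C1V1 = C2V2 → 13.3 µg/mL × 479 mL ÷ 13600 µg/mL = 0.47 mL
ampicillin: V = C2·V2/C1 = 170 µg/mL × 479 mL ÷ 53900 µg/mL = 1.51 mL

sodium bicarbonate 13.17 mL; kanamycin 0.47 mL; ampicillin 1.51 mL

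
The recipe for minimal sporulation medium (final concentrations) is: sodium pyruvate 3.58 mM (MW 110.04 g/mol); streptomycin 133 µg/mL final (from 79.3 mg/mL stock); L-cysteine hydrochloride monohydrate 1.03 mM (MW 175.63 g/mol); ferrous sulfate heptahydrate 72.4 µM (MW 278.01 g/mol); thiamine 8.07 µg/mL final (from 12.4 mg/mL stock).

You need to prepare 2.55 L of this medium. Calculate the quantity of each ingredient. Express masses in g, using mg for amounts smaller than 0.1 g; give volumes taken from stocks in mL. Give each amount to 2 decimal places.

Scale factor relative to 1 L: 2.55.
sodium pyruvate: 3.58 mmol/L × 110.04 g/mol × 2.55 L ÷ 1000 = 1.00 g
streptomycin: dilute stock: 133 µg/mL × 2550 mL ÷ 79300 µg/mL = 4.28 mL
L-cysteine hydrochloride monohydrate: 1.03 mmol/L × 175.63 g/mol × 2.55 L ÷ 1000 = 0.46 g
ferrous sulfate heptahydrate: 72.4 µmol/L × 278.01 g/mol × 2.55 L ÷ 1000 = 51.33 mg
thiamine: dilute stock: 8.07 µg/mL × 2550 mL ÷ 12400 µg/mL = 1.66 mL

sodium pyruvate 1.00 g; streptomycin 4.28 mL; L-cysteine hydrochloride monohydrate 0.46 g; ferrous sulfate heptahydrate 51.33 mg; thiamine 1.66 mL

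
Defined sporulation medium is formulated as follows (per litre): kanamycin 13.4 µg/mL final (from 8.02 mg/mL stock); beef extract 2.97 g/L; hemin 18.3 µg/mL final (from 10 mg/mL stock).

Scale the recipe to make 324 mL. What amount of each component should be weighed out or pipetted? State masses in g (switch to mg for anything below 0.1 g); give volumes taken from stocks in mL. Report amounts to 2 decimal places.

Working volume: 324 mL = 0.324 L.
kanamycin: V = C2·V2/C1 = 13.4 µg/mL × 324 mL ÷ 8020 µg/mL = 0.54 mL
beef extract: 2.97 g/L × 0.324 L = 0.96 g
hemin: dilute stock: 18.3 µg/mL × 324 mL ÷ 10000 µg/mL = 0.59 mL

kanamycin 0.54 mL; beef extract 0.96 g; hemin 0.59 mL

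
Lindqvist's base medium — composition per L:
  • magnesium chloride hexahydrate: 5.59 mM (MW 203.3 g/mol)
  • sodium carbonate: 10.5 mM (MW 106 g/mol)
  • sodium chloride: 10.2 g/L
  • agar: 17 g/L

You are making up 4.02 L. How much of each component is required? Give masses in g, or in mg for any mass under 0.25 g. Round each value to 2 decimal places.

Scale factor relative to 1 L: 4.02.
magnesium chloride hexahydrate: 5.59 mmol/L × 203.3 g/mol × 4.02 L ÷ 1000 = 4.57 g
sodium carbonate: 10.5 mmol/L × 106 g/mol × 4.02 L ÷ 1000 = 4.47 g
sodium chloride: 10.2 g/L × 4.02 L = 41.00 g
agar: 17 g/L × 4.02 L = 68.34 g

magnesium chloride hexahydrate 4.57 g; sodium carbonate 4.47 g; sodium chloride 41.00 g; agar 68.34 g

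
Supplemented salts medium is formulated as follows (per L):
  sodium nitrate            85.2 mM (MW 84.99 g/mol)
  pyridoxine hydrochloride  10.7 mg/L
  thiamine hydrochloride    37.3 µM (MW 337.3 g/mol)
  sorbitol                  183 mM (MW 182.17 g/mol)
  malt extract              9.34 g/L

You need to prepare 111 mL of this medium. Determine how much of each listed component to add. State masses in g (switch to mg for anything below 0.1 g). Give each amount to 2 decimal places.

Scale factor relative to 1 L: 0.111.
sodium nitrate: 85.2 mmol/L × 84.99 g/mol × 0.111 L ÷ 1000 = 0.80 g
pyridoxine hydrochloride: 10.7 mg/L × 0.111 L = 1.19 mg
thiamine hydrochloride: 37.3 µmol/L × 337.3 g/mol × 0.111 L ÷ 1000 = 1.40 mg
sorbitol: 183 mmol/L × 182.17 g/mol × 0.111 L ÷ 1000 = 3.70 g
malt extract: 9.34 g/L × 0.111 L = 1.04 g

sodium nitrate 0.80 g; pyridoxine hydrochloride 1.19 mg; thiamine hydrochloride 1.40 mg; sorbitol 3.70 g; malt extract 1.04 g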